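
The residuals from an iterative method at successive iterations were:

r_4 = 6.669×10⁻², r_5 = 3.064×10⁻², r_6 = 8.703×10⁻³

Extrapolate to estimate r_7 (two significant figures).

First estimate the order: p ≈ ln(r_6/r_5) / ln(r_5/r_4) = ln(8.703×10⁻³/3.064×10⁻²)/ln(3.064×10⁻²/6.669×10⁻²) = ln(0.28404)/ln(0.459439) ≈ 1.6183.
Then r_7 ≈ r_6·(r_6/r_5)^p = 8.703×10⁻³·(0.28404)^1.6183 = 8.703×10⁻³·0.130438 ≈ 0.001135.

1.1e-3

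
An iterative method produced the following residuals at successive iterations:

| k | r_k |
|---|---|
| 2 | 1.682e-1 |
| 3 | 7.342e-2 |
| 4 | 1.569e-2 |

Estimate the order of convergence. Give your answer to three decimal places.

1.862

p ≈ ln(r_4/r_3) / ln(r_3/r_2)
  = ln(1.569e-2/7.342e-2) / ln(7.342e-2/1.682e-1)
  = ln(0.213702) / ln(0.436504)
  = -1.543173 / -0.828958 ≈ 1.861582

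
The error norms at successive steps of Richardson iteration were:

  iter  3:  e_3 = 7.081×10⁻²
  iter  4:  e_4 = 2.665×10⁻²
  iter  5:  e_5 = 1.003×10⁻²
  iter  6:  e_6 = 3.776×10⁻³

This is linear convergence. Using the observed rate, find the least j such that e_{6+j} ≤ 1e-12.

Rate ρ ≈ e_6/e_5 = 3.776×10⁻³/1.003×10⁻² = 0.3765.
After j more steps, e_{6+j} ≈ 3.776×10⁻³·ρ^j; need ρ^j ≤ 1e-12/3.776×10⁻³ = 2.64831e-10.
j ≥ ln(2.64831e-10)/ln(0.3765) = -22.0519/-0.97684 = 22.575.
So 23 more iterations are needed.

23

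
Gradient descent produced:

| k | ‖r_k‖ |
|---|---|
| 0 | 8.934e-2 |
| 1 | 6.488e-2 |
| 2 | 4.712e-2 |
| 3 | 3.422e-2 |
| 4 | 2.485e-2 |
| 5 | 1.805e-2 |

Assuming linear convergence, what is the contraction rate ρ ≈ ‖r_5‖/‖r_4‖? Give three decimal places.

ρ ≈ ‖r_5‖/‖r_4‖ = 1.805e-2/2.485e-2 = 0.72636

0.726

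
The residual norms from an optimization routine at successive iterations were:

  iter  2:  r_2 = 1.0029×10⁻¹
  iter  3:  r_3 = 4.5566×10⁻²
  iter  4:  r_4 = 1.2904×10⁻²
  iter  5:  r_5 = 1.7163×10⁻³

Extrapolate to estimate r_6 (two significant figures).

First estimate the order: p ≈ ln(r_5/r_4) / ln(r_4/r_3) = ln(1.7163×10⁻³/1.2904×10⁻²)/ln(1.2904×10⁻²/4.5566×10⁻²) = ln(0.133005)/ln(0.283194) ≈ 1.5990.
Then r_6 ≈ r_5·(r_5/r_4)^p = 1.7163×10⁻³·(0.133005)^1.5990 = 1.7163×10⁻³·0.0397251 ≈ 6.818e-05.

6.8e-5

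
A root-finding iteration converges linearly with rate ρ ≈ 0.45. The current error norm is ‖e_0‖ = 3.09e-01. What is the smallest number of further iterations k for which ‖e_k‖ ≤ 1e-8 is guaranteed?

22

After k steps, ‖e_k‖ ≈ 3.09e-01·0.45^k.
Need 0.45^k ≤ 1e-8/3.09e-01 = 3.23625e-08.
k ≥ ln(3.23625e-08)/ln(0.45) = -17.2463/-0.79851 = 21.598.
Smallest integer k = 22.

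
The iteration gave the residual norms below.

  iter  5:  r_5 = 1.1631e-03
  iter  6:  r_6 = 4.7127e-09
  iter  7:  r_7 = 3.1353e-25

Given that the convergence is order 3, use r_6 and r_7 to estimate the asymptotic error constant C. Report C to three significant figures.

C ≈ r_7 / r_6^3
  = 3.1353e-25 / (4.7127e-09)^3
  = 3.1353e-25 / 1.04667e-25 ≈ 2.9955

3.00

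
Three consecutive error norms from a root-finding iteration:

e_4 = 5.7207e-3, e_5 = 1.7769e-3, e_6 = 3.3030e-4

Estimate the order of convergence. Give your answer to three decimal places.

p ≈ ln(e_6/e_5) / ln(e_5/e_4)
  = ln(3.3030e-4/1.7769e-3) / ln(1.7769e-3/5.7207e-3)
  = ln(0.185886) / ln(0.310609)
  = -1.682622 / -1.169220 ≈ 1.439098

1.439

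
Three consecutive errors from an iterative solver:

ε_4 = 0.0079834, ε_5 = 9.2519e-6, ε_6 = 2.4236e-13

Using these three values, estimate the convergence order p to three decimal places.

2.582

p ≈ ln(ε_6/ε_5) / ln(ε_5/ε_4)
  = ln(2.4236e-13/9.2519e-6) / ln(9.2519e-6/0.0079834)
  = ln(2.61957e-08) / ln(0.00115889)
  = -17.457671 / -6.760293 ≈ 2.582384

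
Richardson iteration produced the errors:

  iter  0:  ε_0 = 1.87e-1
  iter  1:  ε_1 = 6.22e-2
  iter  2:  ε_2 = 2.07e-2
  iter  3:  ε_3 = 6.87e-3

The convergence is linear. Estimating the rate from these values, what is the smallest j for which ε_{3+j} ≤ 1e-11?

19

Rate ρ ≈ ε_3/ε_2 = 6.87e-3/2.07e-2 = 0.3319.
After j more steps, ε_{3+j} ≈ 6.87e-3·ρ^j; need ρ^j ≤ 1e-11/6.87e-3 = 1.4556e-09.
j ≥ ln(1.4556e-09)/ln(0.3319) = -20.3478/-1.10292 = 18.449.
So 19 more iterations are needed.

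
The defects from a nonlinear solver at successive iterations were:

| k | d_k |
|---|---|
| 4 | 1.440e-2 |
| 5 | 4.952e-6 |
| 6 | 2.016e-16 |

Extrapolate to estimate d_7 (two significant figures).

1.4e-47

First estimate the order: p ≈ ln(d_6/d_5) / ln(d_5/d_4) = ln(2.016e-16/4.952e-6)/ln(4.952e-6/1.440e-2) = ln(4.07108e-11)/ln(0.000343889) ≈ 2.9999.
Then d_7 ≈ d_6·(d_6/d_5)^p = 2.016e-16·(4.07108e-11)^2.9999 = 2.016e-16·6.76344e-32 ≈ 1.364e-47.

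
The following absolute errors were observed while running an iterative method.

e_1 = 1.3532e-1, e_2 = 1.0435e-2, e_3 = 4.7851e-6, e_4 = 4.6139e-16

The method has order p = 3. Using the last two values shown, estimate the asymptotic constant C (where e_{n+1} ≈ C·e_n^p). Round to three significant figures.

C ≈ e_4 / e_3^3
  = 4.6139e-16 / (4.7851e-6)^3
  = 4.6139e-16 / 1.09565e-16 ≈ 4.2111

4.21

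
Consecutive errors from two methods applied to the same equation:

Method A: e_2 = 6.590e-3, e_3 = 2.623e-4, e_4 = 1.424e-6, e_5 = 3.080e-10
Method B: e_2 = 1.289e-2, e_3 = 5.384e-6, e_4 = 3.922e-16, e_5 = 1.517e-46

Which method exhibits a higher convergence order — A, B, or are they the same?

Method A: p ≈ ln(3.080e-10/1.424e-6)/ln(1.424e-6/2.623e-4) ≈ 1.62.
Method B: p ≈ ln(1.517e-46/3.922e-16)/ln(3.922e-16/5.384e-6) ≈ 3.00.
Method B has the higher order (≈3.0 vs ≈1.6).

B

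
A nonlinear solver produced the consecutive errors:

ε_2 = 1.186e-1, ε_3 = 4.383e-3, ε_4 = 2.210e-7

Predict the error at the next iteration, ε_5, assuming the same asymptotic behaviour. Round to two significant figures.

2.8e-20

First estimate the order: p ≈ ln(ε_4/ε_3) / ln(ε_3/ε_2) = ln(2.210e-7/4.383e-3)/ln(4.383e-3/1.186e-1) = ln(5.04221e-05)/ln(0.0369562) ≈ 3.0003.
Then ε_5 ≈ ε_4·(ε_4/ε_3)^p = 2.210e-7·(5.04221e-05)^3.0003 = 2.210e-7·1.27813e-13 ≈ 2.825e-20.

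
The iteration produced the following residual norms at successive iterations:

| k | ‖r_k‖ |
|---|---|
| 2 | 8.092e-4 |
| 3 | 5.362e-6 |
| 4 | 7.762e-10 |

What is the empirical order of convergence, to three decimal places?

p ≈ ln(‖r_4‖/‖r_3‖) / ln(‖r_3‖/‖r_2‖)
  = ln(7.762e-10/5.362e-6) / ln(5.362e-6/8.092e-4)
  = ln(0.000144759) / ln(0.0066263)
  = -8.840440 / -5.016709 ≈ 1.762199

1.762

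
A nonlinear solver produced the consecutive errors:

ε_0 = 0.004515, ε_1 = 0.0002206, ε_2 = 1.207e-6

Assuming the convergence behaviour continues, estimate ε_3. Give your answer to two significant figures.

First estimate the order: p ≈ ln(ε_2/ε_1) / ln(ε_1/ε_0) = ln(1.207e-6/0.0002206)/ln(0.0002206/0.004515) = ln(0.00547144)/ln(0.0488594) ≈ 1.7253.
Then ε_3 ≈ ε_2·(ε_2/ε_1)^p = 1.207e-6·(0.00547144)^1.7253 = 1.207e-6·0.000125183 ≈ 1.511e-10.

1.5e-10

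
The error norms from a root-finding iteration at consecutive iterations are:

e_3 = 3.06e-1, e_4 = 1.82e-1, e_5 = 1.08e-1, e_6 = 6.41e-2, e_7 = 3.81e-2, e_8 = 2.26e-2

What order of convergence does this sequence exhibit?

1

Consecutive ratios: e_8/e_7 = 2.26e-2/3.81e-2 = 0.593176, e_7/e_6 = 3.81e-2/6.41e-2 = 0.594384.
p ≈ ln(0.593176)/ln(0.594384) = -0.5223/-0.5202 ≈ 1.00.
So the convergence is linear (order 1).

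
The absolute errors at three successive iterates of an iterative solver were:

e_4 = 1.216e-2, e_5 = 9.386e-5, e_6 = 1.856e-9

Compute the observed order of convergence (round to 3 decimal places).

2.227

p ≈ ln(e_6/e_5) / ln(e_5/e_4)
  = ln(1.856e-9/9.386e-5) / ln(9.386e-5/1.216e-2)
  = ln(1.97741e-05) / ln(0.00771875)
  = -10.831138 / -4.864103 ≈ 2.226749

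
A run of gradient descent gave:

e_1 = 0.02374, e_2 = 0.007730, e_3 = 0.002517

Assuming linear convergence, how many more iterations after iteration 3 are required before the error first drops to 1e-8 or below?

12

Rate ρ ≈ e_3/e_2 = 0.002517/0.007730 = 0.3256.
After j more steps, e_{3+j} ≈ 0.002517·ρ^j; need ρ^j ≤ 1e-8/0.002517 = 3.97298e-06.
j ≥ ln(3.97298e-06)/ln(0.3256) = -12.4360/-1.12209 = 11.083.
So 12 more iterations are needed.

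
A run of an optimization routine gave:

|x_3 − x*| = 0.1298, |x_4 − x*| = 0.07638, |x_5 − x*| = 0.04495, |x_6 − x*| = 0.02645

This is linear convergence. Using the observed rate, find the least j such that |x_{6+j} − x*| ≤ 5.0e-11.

Rate ρ ≈ |x_6 − x*|/|x_5 − x*| = 0.02645/0.04495 = 0.5884.
After j more steps, |x_{6+j} − x*| ≈ 0.02645·ρ^j; need ρ^j ≤ 5.0e-11/0.02645 = 1.89036e-09.
j ≥ ln(1.89036e-09)/ln(0.5884) = -20.0865/-0.53035 = 37.874.
So 38 more iterations are needed.

38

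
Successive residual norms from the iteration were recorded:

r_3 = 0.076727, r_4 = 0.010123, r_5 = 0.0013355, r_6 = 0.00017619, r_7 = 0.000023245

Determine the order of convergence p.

1

Consecutive ratios: r_7/r_6 = 0.000023245/0.00017619 = 0.131931, r_6/r_5 = 0.00017619/0.0013355 = 0.131928.
p ≈ ln(0.131931)/ln(0.131928) = -2.0255/-2.0255 ≈ 1.00.
So the convergence is linear (order 1).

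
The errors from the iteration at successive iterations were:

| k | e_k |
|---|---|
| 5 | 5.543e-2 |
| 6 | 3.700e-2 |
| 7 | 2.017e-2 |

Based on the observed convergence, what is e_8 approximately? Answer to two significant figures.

8.1e-3

First estimate the order: p ≈ ln(e_7/e_6) / ln(e_6/e_5) = ln(2.017e-2/3.700e-2)/ln(3.700e-2/5.543e-2) = ln(0.545135)/ln(0.667509) ≈ 1.5010.
Then e_8 ≈ e_7·(e_7/e_6)^p = 2.017e-2·(0.545135)^1.5010 = 2.017e-2·0.402247 ≈ 0.008113.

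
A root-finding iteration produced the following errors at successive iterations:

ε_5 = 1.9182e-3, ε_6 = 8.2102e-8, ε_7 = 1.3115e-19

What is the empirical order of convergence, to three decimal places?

2.700

p ≈ ln(ε_7/ε_6) / ln(ε_6/ε_5)
  = ln(1.3115e-19/8.2102e-8) / ln(8.2102e-8/1.9182e-3)
  = ln(1.5974e-12) / ln(4.28016e-05)
  = -27.162644 / -10.058935 ≈ 2.700350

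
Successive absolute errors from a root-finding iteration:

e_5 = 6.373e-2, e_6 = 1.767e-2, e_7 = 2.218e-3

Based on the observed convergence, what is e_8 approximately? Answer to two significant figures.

7.7e-5

First estimate the order: p ≈ ln(e_7/e_6) / ln(e_6/e_5) = ln(2.218e-3/1.767e-2)/ln(1.767e-2/6.373e-2) = ln(0.125523)/ln(0.277263) ≈ 1.6178.
Then e_8 ≈ e_7·(e_7/e_6)^p = 2.218e-3·(0.125523)^1.6178 = 2.218e-3·0.0348269 ≈ 7.725e-05.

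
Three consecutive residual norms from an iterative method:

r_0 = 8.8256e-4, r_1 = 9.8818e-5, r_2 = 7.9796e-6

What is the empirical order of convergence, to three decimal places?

1.149

p ≈ ln(r_2/r_1) / ln(r_1/r_0)
  = ln(7.9796e-6/9.8818e-5) / ln(9.8818e-5/8.8256e-4)
  = ln(0.0807505) / ln(0.111967)
  = -2.516391 / -2.189551 ≈ 1.149273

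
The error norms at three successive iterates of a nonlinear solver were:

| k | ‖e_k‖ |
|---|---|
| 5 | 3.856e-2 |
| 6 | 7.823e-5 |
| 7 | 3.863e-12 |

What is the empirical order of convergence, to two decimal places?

p ≈ ln(‖e_7‖/‖e_6‖) / ln(‖e_6‖/‖e_5‖)
  = ln(3.863e-12/7.823e-5) / ln(7.823e-5/3.856e-2)
  = ln(4.938e-08) / ln(0.00202879)
  = -16.82372 / -6.20032 ≈ 2.71336

2.71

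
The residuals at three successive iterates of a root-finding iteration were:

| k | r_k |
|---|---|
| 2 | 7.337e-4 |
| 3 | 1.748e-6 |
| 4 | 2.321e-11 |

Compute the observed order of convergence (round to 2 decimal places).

1.86

p ≈ ln(r_4/r_3) / ln(r_3/r_2)
  = ln(2.321e-11/1.748e-6) / ln(1.748e-6/7.337e-4)
  = ln(1.3278e-05) / ln(0.00238245)
  = -11.22940 / -6.03963 ≈ 1.85929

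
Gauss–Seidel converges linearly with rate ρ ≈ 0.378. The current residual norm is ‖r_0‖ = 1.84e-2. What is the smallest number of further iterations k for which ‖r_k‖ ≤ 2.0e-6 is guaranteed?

10

After k steps, ‖r_k‖ ≈ 1.84e-2·0.378^k.
Need 0.378^k ≤ 2.0e-6/1.84e-2 = 0.000108696.
k ≥ ln(0.000108696)/ln(0.378) = -9.1270/-0.97286 = 9.382.
Smallest integer k = 10.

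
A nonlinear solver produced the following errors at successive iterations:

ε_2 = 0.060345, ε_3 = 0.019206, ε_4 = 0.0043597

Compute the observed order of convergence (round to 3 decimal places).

p ≈ ln(ε_4/ε_3) / ln(ε_3/ε_2)
  = ln(0.0043597/0.019206) / ln(0.019206/0.060345)
  = ln(0.226997) / ln(0.31827)
  = -1.482818 / -1.144855 ≈ 1.295202

1.295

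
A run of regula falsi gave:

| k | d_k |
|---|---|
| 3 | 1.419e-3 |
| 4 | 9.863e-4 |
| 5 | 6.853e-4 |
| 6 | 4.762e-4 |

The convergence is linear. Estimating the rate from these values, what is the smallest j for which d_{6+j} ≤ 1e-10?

43

Rate ρ ≈ d_6/d_5 = 4.762e-4/6.853e-4 = 0.6949.
After j more steps, d_{6+j} ≈ 4.762e-4·ρ^j; need ρ^j ≤ 1e-10/4.762e-4 = 2.09996e-07.
j ≥ ln(2.09996e-07)/ln(0.6949) = -15.3762/-0.36399 = 42.243.
So 43 more iterations are needed.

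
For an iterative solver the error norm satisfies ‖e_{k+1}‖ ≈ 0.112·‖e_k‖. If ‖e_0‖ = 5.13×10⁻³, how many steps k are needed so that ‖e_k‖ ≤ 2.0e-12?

10

After k steps, ‖e_k‖ ≈ 5.13×10⁻³·0.112^k.
Need 0.112^k ≤ 2.0e-12/5.13×10⁻³ = 3.89864e-10.
k ≥ ln(3.89864e-10)/ln(0.112) = -21.6652/-2.18926 = 9.896.
Smallest integer k = 10.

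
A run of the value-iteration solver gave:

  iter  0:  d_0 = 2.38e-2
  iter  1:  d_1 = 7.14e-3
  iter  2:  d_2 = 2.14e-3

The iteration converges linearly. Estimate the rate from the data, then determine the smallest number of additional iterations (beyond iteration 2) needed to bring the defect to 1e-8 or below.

Rate ρ ≈ d_2/d_1 = 2.14e-3/7.14e-3 = 0.2997.
After j more steps, d_{2+j} ≈ 2.14e-3·ρ^j; need ρ^j ≤ 1e-8/2.14e-3 = 4.6729e-06.
j ≥ ln(4.6729e-06)/ln(0.2997) = -12.2737/-1.20497 = 10.186.
So 11 more iterations are needed.

11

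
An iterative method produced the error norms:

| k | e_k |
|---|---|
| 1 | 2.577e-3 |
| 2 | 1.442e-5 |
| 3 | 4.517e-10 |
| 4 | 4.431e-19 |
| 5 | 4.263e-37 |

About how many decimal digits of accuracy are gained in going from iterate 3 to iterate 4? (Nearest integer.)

Digits gained ≈ log₁₀(e_3/e_4) = log₁₀(4.517e-10/4.431e-19) = log₁₀(1.01941e+09) ≈ 9.008.

9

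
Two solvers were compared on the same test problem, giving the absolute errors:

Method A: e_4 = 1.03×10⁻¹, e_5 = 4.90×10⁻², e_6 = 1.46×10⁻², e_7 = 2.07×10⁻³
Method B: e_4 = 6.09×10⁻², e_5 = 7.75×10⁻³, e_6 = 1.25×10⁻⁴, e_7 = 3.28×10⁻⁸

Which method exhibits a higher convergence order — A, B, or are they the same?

Method A: p ≈ ln(2.07×10⁻³/1.46×10⁻²)/ln(1.46×10⁻²/4.90×10⁻²) ≈ 1.61.
Method B: p ≈ ln(3.28×10⁻⁸/1.25×10⁻⁴)/ln(1.25×10⁻⁴/7.75×10⁻³) ≈ 2.00.
Method B has the higher order (≈2.0 vs ≈1.6).

B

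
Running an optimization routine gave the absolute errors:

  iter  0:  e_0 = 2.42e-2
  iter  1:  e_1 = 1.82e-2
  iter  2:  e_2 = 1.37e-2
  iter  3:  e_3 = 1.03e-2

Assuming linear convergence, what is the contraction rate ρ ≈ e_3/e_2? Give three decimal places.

0.752

ρ ≈ e_3/e_2 = 1.03e-2/1.37e-2 = 0.75182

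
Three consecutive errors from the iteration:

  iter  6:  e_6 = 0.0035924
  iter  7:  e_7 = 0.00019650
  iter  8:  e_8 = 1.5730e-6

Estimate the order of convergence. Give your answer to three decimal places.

1.661

p ≈ ln(e_8/e_7) / ln(e_7/e_6)
  = ln(1.5730e-6/0.00019650) / ln(0.00019650/0.0035924)
  = ln(0.00800509) / ln(0.0546988)
  = -4.827678 / -2.905914 ≈ 1.661329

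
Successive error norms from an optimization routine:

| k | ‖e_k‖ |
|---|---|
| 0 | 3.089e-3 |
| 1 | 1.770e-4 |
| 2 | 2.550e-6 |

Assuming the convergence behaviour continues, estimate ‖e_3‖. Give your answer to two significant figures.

4.7e-9

First estimate the order: p ≈ ln(‖e_2‖/‖e_1‖) / ln(‖e_1‖/‖e_0‖) = ln(2.550e-6/1.770e-4)/ln(1.770e-4/3.089e-3) = ln(0.0144068)/ln(0.0573001) ≈ 1.4828.
Then ‖e_3‖ ≈ ‖e_2‖·(‖e_2‖/‖e_1‖)^p = 2.550e-6·(0.0144068)^1.4828 = 2.550e-6·0.00186005 ≈ 4.743e-09.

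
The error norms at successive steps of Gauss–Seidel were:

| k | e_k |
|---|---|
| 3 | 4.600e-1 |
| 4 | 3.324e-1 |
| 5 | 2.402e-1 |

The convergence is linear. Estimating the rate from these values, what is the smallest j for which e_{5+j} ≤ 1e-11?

74

Rate ρ ≈ e_5/e_4 = 2.402e-1/3.324e-1 = 0.7226.
After j more steps, e_{5+j} ≈ 2.402e-1·ρ^j; need ρ^j ≤ 1e-11/2.402e-1 = 4.1632e-11.
j ≥ ln(4.1632e-11)/ln(0.7226) = -23.9022/-0.32490 = 73.568.
So 74 more iterations are needed.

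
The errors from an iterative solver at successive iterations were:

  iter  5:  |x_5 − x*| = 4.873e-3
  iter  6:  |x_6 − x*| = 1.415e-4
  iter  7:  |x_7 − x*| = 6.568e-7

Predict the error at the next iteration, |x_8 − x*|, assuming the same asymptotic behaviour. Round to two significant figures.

1.9e-10

First estimate the order: p ≈ ln(|x_7 − x*|/|x_6 − x*|) / ln(|x_6 − x*|/|x_5 − x*|) = ln(6.568e-7/1.415e-4)/ln(1.415e-4/4.873e-3) = ln(0.0046417)/ln(0.0290376) ≈ 1.5181.
Then |x_8 − x*| ≈ |x_7 − x*|·(|x_7 − x*|/|x_6 − x*|)^p = 6.568e-7·(0.0046417)^1.5181 = 6.568e-7·0.000286934 ≈ 1.885e-10.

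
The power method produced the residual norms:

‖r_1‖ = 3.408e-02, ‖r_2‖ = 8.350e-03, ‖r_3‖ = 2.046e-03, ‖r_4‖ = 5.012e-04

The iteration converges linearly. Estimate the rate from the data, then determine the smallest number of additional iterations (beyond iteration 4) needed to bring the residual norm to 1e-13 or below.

16

Rate ρ ≈ ‖r_4‖/‖r_3‖ = 5.012e-04/2.046e-03 = 0.2450.
After j more steps, ‖r_{4+j}‖ ≈ 5.012e-04·ρ^j; need ρ^j ≤ 1e-13/5.012e-04 = 1.99521e-10.
j ≥ ln(1.99521e-10)/ln(0.2450) = -22.3351/-1.40650 = 15.880.
So 16 more iterations are needed.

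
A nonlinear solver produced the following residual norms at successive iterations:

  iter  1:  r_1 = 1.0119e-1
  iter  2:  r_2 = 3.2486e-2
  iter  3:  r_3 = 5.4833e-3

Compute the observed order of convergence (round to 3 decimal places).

p ≈ ln(r_3/r_2) / ln(r_2/r_1)
  = ln(5.4833e-3/3.2486e-2) / ln(3.2486e-2/1.0119e-1)
  = ln(0.16879) / ln(0.32104)
  = -1.779100 / -1.136190 ≈ 1.565847

1.566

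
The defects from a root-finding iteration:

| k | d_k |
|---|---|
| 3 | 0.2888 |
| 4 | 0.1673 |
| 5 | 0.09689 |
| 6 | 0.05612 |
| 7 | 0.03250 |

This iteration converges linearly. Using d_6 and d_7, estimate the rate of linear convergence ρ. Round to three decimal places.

ρ ≈ d_7/d_6 = 0.03250/0.05612 = 0.57912

0.579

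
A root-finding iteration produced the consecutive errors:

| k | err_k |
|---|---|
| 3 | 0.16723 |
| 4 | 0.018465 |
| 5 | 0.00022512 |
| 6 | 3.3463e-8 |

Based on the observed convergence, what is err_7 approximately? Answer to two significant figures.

First estimate the order: p ≈ ln(err_6/err_5) / ln(err_5/err_4) = ln(3.3463e-8/0.00022512)/ln(0.00022512/0.018465) = ln(0.000148645)/ln(0.0121917) ≈ 2.0000.
Then err_7 ≈ err_6·(err_6/err_5)^p = 3.3463e-8·(0.000148645)^2.0000 = 3.3463e-8·2.20953e-08 ≈ 7.394e-16.

7.4e-16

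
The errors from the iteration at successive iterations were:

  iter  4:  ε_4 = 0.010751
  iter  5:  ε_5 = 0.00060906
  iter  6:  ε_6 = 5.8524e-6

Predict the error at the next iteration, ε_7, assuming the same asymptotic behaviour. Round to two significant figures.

3.2e-9

First estimate the order: p ≈ ln(ε_6/ε_5) / ln(ε_5/ε_4) = ln(5.8524e-6/0.00060906)/ln(0.00060906/0.010751) = ln(0.00960891)/ln(0.0566515) ≈ 1.6180.
Then ε_7 ≈ ε_6·(ε_6/ε_5)^p = 5.8524e-6·(0.00960891)^1.6180 = 5.8524e-6·0.000544461 ≈ 3.186e-09.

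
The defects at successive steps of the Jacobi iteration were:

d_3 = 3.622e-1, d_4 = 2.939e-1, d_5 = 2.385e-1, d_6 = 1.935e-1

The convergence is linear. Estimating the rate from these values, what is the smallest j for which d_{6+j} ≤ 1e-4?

Rate ρ ≈ d_6/d_5 = 1.935e-1/2.385e-1 = 0.8113.
After j more steps, d_{6+j} ≈ 1.935e-1·ρ^j; need ρ^j ≤ 1e-4/1.935e-1 = 0.000516796.
j ≥ ln(0.000516796)/ln(0.8113) = -7.5679/-0.20912 = 36.189.
So 37 more iterations are needed.

37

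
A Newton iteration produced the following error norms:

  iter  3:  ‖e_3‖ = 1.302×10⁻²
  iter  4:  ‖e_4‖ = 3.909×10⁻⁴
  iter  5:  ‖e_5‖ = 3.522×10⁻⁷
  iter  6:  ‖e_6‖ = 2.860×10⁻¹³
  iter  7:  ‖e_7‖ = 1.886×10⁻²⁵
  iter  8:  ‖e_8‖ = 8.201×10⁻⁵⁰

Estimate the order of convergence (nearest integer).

Consecutive ratios: ‖e_8‖/‖e_7‖ = 8.201×10⁻⁵⁰/1.886×10⁻²⁵ = 4.34836e-25, ‖e_7‖/‖e_6‖ = 1.886×10⁻²⁵/2.860×10⁻¹³ = 6.59441e-13.
p ≈ ln(4.34836e-25)/ln(6.59441e-13) = -56.0948/-28.0474 ≈ 2.00.
So the convergence is quadratic (order 2).

2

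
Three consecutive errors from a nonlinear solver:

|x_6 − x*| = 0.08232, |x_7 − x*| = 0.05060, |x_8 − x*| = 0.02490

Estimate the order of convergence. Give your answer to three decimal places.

1.457

p ≈ ln(|x_8 − x*|/|x_7 − x*|) / ln(|x_7 − x*|/|x_6 − x*|)
  = ln(0.02490/0.05060) / ln(0.05060/0.08232)
  = ln(0.492095) / ln(0.614674)
  = -0.709083 / -0.486663 ≈ 1.457031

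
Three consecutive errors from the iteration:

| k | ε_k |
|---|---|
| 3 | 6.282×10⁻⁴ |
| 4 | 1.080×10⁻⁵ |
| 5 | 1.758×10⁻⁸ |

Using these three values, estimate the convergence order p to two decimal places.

p ≈ ln(ε_5/ε_4) / ln(ε_4/ε_3)
  = ln(1.758×10⁻⁸/1.080×10⁻⁵) / ln(1.080×10⁻⁵/6.282×10⁻⁴)
  = ln(0.00162778) / ln(0.017192)
  = -6.42054 / -4.06331 ≈ 1.58013

1.58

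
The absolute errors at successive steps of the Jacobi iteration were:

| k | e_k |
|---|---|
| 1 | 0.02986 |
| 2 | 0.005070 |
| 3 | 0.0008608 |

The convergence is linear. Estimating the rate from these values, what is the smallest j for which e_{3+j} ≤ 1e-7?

6

Rate ρ ≈ e_3/e_2 = 0.0008608/0.005070 = 0.1698.
After j more steps, e_{3+j} ≈ 0.0008608·ρ^j; need ρ^j ≤ 1e-7/0.0008608 = 0.000116171.
j ≥ ln(0.000116171)/ln(0.1698) = -9.0604/-1.77313 = 5.110.
So 6 more iterations are needed.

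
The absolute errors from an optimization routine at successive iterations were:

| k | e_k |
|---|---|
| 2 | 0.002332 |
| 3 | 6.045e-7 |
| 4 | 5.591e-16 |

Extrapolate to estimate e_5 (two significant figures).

First estimate the order: p ≈ ln(e_4/e_3) / ln(e_3/e_2) = ln(5.591e-16/6.045e-7)/ln(6.045e-7/0.002332) = ln(9.24897e-10)/ln(0.00025922) ≈ 2.5190.
Then e_5 ≈ e_4·(e_4/e_3)^p = 5.591e-16·(9.24897e-10)^2.5190 = 5.591e-16·1.75222e-23 ≈ 9.797e-39.

9.8e-39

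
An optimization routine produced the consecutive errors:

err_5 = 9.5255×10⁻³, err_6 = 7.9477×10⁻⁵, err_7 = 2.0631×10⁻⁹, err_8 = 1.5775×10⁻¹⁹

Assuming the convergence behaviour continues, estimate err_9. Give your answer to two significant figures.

7.6e-42

First estimate the order: p ≈ ln(err_8/err_7) / ln(err_7/err_6) = ln(1.5775×10⁻¹⁹/2.0631×10⁻⁹)/ln(2.0631×10⁻⁹/7.9477×10⁻⁵) = ln(7.64626e-11)/ln(2.59585e-05) ≈ 2.2061.
Then err_9 ≈ err_8·(err_8/err_7)^p = 1.5775×10⁻¹⁹·(7.64626e-11)^2.2061 = 1.5775×10⁻¹⁹·4.80703e-23 ≈ 7.583e-42.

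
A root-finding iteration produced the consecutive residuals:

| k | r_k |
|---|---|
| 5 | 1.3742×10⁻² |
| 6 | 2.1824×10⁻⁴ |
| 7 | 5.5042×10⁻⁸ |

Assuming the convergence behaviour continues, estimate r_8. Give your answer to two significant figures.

3.5e-15

First estimate the order: p ≈ ln(r_7/r_6) / ln(r_6/r_5) = ln(5.5042×10⁻⁸/2.1824×10⁻⁴)/ln(2.1824×10⁻⁴/1.3742×10⁻²) = ln(0.000252209)/ln(0.0158812) ≈ 2.0000.
Then r_8 ≈ r_7·(r_7/r_6)^p = 5.5042×10⁻⁸·(0.000252209)^2.0000 = 5.5042×10⁻⁸·6.36094e-08 ≈ 3.501e-15.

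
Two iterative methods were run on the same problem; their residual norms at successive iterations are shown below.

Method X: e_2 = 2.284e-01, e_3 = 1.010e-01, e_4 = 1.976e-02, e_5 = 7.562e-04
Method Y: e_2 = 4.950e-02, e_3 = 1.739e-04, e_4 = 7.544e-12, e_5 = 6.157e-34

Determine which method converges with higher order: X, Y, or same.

Method X: p ≈ ln(7.562e-04/1.976e-02)/ln(1.976e-02/1.010e-01) ≈ 2.00.
Method Y: p ≈ ln(6.157e-34/7.544e-12)/ln(7.544e-12/1.739e-04) ≈ 3.00.
Method Y has the higher order (≈3.0 vs ≈2.0).

Y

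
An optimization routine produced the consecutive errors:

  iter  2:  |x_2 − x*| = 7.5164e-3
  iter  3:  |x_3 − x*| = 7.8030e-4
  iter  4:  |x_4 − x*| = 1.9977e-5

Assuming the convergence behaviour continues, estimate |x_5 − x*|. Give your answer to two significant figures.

First estimate the order: p ≈ ln(|x_4 − x*|/|x_3 − x*|) / ln(|x_3 − x*|/|x_2 − x*|) = ln(1.9977e-5/7.8030e-4)/ln(7.8030e-4/7.5164e-3) = ln(0.0256017)/ln(0.103813) ≈ 1.6180.
Then |x_5 − x*| ≈ |x_4 − x*|·(|x_4 − x*|/|x_3 − x*|)^p = 1.9977e-5·(0.0256017)^1.6180 = 1.9977e-5·0.00265815 ≈ 5.31e-08.

5.3e-8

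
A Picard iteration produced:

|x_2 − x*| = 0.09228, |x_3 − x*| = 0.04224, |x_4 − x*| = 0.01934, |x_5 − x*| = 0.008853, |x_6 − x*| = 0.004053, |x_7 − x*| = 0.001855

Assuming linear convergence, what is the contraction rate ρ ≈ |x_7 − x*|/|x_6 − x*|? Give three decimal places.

ρ ≈ |x_7 − x*|/|x_6 − x*| = 0.001855/0.004053 = 0.45769

0.458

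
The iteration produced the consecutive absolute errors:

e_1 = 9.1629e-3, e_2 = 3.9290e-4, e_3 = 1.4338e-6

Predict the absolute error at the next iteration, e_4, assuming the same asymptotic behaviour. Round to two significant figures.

6.5e-11

First estimate the order: p ≈ ln(e_3/e_2) / ln(e_2/e_1) = ln(1.4338e-6/3.9290e-4)/ln(3.9290e-4/9.1629e-3) = ln(0.00364927)/ln(0.0428794) ≈ 1.7823.
Then e_4 ≈ e_3·(e_3/e_2)^p = 1.4338e-6·(0.00364927)^1.7823 = 1.4338e-6·4.51981e-05 ≈ 6.481e-11.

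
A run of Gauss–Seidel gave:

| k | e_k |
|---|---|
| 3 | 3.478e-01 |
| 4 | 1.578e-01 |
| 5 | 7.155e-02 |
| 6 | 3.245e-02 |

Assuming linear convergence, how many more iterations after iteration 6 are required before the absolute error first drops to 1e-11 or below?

28

Rate ρ ≈ e_6/e_5 = 3.245e-02/7.155e-02 = 0.4535.
After j more steps, e_{6+j} ≈ 3.245e-02·ρ^j; need ρ^j ≤ 1e-11/3.245e-02 = 3.08166e-10.
j ≥ ln(3.08166e-10)/ln(0.4535) = -21.9004/-0.79076 = 27.695.
So 28 more iterations are needed.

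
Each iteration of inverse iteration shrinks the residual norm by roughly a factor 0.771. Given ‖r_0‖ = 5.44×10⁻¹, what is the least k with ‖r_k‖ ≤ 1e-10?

87

After k steps, ‖r_k‖ ≈ 5.44×10⁻¹·0.771^k.
Need 0.771^k ≤ 1e-10/5.44×10⁻¹ = 1.83824e-10.
k ≥ ln(1.83824e-10)/ln(0.771) = -22.4170/-0.26007 = 86.196.
Smallest integer k = 87.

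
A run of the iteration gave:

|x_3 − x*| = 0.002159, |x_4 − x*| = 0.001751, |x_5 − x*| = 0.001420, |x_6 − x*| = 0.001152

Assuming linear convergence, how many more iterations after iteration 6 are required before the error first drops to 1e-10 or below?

78

Rate ρ ≈ |x_6 − x*|/|x_5 − x*| = 0.001152/0.001420 = 0.8113.
After j more steps, |x_{6+j} − x*| ≈ 0.001152·ρ^j; need ρ^j ≤ 1e-10/0.001152 = 8.68056e-08.
j ≥ ln(8.68056e-08)/ln(0.8113) = -16.2596/-0.20912 = 77.752.
So 78 more iterations are needed.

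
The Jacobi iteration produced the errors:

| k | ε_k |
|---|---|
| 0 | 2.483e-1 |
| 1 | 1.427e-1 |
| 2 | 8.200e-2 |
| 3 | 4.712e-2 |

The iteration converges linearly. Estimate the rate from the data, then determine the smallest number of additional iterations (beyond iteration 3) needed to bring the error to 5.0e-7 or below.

21

Rate ρ ≈ ε_3/ε_2 = 4.712e-2/8.200e-2 = 0.5746.
After j more steps, ε_{3+j} ≈ 4.712e-2·ρ^j; need ρ^j ≤ 5.0e-7/4.712e-2 = 1.06112e-05.
j ≥ ln(1.06112e-05)/ln(0.5746) = -11.4536/-0.55408 = 20.671.
So 21 more iterations are needed.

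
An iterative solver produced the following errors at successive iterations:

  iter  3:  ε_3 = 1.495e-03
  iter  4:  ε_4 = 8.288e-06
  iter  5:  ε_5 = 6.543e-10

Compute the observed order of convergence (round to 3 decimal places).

p ≈ ln(ε_5/ε_4) / ln(ε_4/ε_3)
  = ln(6.543e-10/8.288e-06) / ln(8.288e-06/1.495e-03)
  = ln(7.89455e-05) / ln(0.00554381)
  = -9.446753 / -5.195073 ≈ 1.818406

1.818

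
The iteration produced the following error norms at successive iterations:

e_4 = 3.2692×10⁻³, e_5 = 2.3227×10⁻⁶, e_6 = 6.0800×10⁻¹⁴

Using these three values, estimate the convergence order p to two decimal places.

2.41

p ≈ ln(e_6/e_5) / ln(e_5/e_4)
  = ln(6.0800×10⁻¹⁴/2.3227×10⁻⁶) / ln(2.3227×10⁻⁶/3.2692×10⁻³)
  = ln(2.61764e-08) / ln(0.00071048)
  = -17.45841 / -7.24957 ≈ 2.40820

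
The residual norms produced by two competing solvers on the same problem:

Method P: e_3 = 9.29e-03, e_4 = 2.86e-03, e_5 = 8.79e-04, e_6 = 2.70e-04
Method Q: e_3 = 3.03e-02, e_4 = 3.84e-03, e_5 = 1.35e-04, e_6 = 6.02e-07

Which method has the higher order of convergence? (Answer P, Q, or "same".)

Method P: p ≈ ln(2.70e-04/8.79e-04)/ln(8.79e-04/2.86e-03) ≈ 1.00.
Method Q: p ≈ ln(6.02e-07/1.35e-04)/ln(1.35e-04/3.84e-03) ≈ 1.62.
Method Q has the higher order (≈1.6 vs ≈1.0).

Q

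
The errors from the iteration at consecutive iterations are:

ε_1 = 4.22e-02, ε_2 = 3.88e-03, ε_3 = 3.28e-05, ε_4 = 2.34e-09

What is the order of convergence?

2

Consecutive ratios: ε_4/ε_3 = 2.34e-09/3.28e-05 = 7.13415e-05, ε_3/ε_2 = 3.28e-05/3.88e-03 = 0.00845361.
p ≈ ln(7.13415e-05)/ln(0.00845361) = -9.5480/-4.7732 ≈ 2.00.
So the convergence is quadratic (order 2).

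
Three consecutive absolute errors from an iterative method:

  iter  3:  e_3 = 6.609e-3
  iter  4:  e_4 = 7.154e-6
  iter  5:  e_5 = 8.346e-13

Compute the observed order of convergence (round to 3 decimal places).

p ≈ ln(e_5/e_4) / ln(e_4/e_3)
  = ln(8.346e-13/7.154e-6) / ln(7.154e-6/6.609e-3)
  = ln(1.16662e-07) / ln(0.00108246)
  = -15.963985 / -6.828519 ≈ 2.337840

2.338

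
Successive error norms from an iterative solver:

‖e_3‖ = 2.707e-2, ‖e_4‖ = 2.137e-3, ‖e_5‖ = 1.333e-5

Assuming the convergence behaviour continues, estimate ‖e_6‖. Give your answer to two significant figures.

5.2e-10

First estimate the order: p ≈ ln(‖e_5‖/‖e_4‖) / ln(‖e_4‖/‖e_3‖) = ln(1.333e-5/2.137e-3)/ln(2.137e-3/2.707e-2) = ln(0.00623772)/ln(0.0789435) ≈ 1.9996.
Then ‖e_6‖ ≈ ‖e_5‖·(‖e_5‖/‖e_4‖)^p = 1.333e-5·(0.00623772)^1.9996 = 1.333e-5·3.89882e-05 ≈ 5.197e-10.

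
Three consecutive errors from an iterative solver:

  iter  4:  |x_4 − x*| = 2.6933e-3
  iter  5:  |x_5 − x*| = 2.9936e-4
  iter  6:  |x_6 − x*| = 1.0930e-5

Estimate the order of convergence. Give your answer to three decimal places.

p ≈ ln(|x_6 − x*|/|x_5 − x*|) / ln(|x_5 − x*|/|x_4 − x*|)
  = ln(1.0930e-5/2.9936e-4) / ln(2.9936e-4/2.6933e-3)
  = ln(0.0365112) / ln(0.11115)
  = -3.310136 / -2.196875 ≈ 1.506748

1.507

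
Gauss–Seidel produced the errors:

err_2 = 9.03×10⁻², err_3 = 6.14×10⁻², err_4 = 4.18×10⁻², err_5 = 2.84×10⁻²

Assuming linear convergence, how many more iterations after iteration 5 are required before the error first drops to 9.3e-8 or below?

33

Rate ρ ≈ err_5/err_4 = 2.84×10⁻²/4.18×10⁻² = 0.6794.
After j more steps, err_{5+j} ≈ 2.84×10⁻²·ρ^j; need ρ^j ≤ 9.3e-8/2.84×10⁻² = 3.27465e-06.
j ≥ ln(3.27465e-06)/ln(0.6794) = -12.6293/-0.38655 = 32.672.
So 33 more iterations are needed.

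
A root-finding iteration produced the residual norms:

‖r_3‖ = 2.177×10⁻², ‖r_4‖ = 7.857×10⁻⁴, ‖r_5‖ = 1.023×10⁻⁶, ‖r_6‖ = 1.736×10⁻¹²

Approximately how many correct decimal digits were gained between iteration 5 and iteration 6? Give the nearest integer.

6

Digits gained ≈ log₁₀(‖r_5‖/‖r_6‖) = log₁₀(1.023×10⁻⁶/1.736×10⁻¹²) = log₁₀(589286) ≈ 5.770.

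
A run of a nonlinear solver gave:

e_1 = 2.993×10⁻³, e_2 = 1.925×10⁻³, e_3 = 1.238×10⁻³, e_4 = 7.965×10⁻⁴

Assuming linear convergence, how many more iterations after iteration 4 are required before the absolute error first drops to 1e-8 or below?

Rate ρ ≈ e_4/e_3 = 7.965×10⁻⁴/1.238×10⁻³ = 0.6434.
After j more steps, e_{4+j} ≈ 7.965×10⁻⁴·ρ^j; need ρ^j ≤ 1e-8/7.965×10⁻⁴ = 1.25549e-05.
j ≥ ln(1.25549e-05)/ln(0.6434) = -11.2854/-0.44099 = 25.591.
So 26 more iterations are needed.

26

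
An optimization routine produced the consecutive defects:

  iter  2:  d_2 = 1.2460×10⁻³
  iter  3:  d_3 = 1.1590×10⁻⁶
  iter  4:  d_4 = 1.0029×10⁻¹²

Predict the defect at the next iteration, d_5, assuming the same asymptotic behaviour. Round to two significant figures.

7.5e-25

First estimate the order: p ≈ ln(d_4/d_3) / ln(d_3/d_2) = ln(1.0029×10⁻¹²/1.1590×10⁻⁶)/ln(1.1590×10⁻⁶/1.2460×10⁻³) = ln(8.65315e-07)/ln(0.000930177) ≈ 2.0000.
Then d_5 ≈ d_4·(d_4/d_3)^p = 1.0029×10⁻¹²·(8.65315e-07)^2.0000 = 1.0029×10⁻¹²·7.4877e-13 ≈ 7.509e-25.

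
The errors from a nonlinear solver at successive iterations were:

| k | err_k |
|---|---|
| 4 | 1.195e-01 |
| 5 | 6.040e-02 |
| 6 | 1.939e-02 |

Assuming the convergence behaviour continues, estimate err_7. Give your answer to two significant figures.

2.9e-3

First estimate the order: p ≈ ln(err_6/err_5) / ln(err_5/err_4) = ln(1.939e-02/6.040e-02)/ln(6.040e-02/1.195e-01) = ln(0.321026)/ln(0.505439) ≈ 1.6652.
Then err_7 ≈ err_6·(err_6/err_5)^p = 1.939e-02·(0.321026)^1.6652 = 1.939e-02·0.150762 ≈ 0.002923.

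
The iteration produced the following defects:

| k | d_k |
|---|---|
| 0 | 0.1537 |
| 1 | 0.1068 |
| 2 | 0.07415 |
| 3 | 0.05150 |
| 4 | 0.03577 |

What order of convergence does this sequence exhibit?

Consecutive ratios: d_4/d_3 = 0.03577/0.05150 = 0.694563, d_3/d_2 = 0.05150/0.07415 = 0.694538.
p ≈ ln(0.694563)/ln(0.694538) = -0.3645/-0.3645 ≈ 1.00.
So the convergence is linear (order 1).

1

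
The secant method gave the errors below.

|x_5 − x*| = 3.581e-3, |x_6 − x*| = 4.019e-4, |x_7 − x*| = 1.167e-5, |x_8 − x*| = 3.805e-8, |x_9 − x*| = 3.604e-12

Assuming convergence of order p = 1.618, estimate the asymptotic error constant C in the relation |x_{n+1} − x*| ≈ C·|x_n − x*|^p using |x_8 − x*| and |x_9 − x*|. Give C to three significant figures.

3.65

C ≈ |x_9 − x*| / |x_8 − x*|^1.618
  = 3.604e-12 / (3.805e-8)^1.618
  = 3.604e-12 / 9.88585e-13 ≈ 3.6456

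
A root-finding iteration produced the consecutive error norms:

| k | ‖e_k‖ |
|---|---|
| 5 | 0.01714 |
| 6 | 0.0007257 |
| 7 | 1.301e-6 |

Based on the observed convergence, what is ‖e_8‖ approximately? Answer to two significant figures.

4.2e-12

First estimate the order: p ≈ ln(‖e_7‖/‖e_6‖) / ln(‖e_6‖/‖e_5‖) = ln(1.301e-6/0.0007257)/ln(0.0007257/0.01714) = ln(0.00179275)/ln(0.0423396) ≈ 2.0000.
Then ‖e_8‖ ≈ ‖e_7‖·(‖e_7‖/‖e_6‖)^p = 1.301e-6·(0.00179275)^2.0000 = 1.301e-6·3.21395e-06 ≈ 4.181e-12.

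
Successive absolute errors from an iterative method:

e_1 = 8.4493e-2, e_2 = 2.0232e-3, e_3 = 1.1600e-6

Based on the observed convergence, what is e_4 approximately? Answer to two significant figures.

First estimate the order: p ≈ ln(e_3/e_2) / ln(e_2/e_1) = ln(1.1600e-6/2.0232e-3)/ln(2.0232e-3/8.4493e-2) = ln(0.000573349)/ln(0.0239452) ≈ 2.0000.
Then e_4 ≈ e_3·(e_3/e_2)^p = 1.1600e-6·(0.000573349)^2.0000 = 1.1600e-6·3.28729e-07 ≈ 3.813e-13.

3.8e-13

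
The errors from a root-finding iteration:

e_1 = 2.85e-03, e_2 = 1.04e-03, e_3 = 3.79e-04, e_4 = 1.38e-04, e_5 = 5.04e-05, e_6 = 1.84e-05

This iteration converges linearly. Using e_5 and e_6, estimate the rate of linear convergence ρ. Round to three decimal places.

ρ ≈ e_6/e_5 = 1.84e-05/5.04e-05 = 0.36508

0.365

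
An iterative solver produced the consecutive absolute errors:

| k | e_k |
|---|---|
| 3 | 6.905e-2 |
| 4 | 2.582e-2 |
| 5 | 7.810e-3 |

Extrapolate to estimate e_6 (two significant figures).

First estimate the order: p ≈ ln(e_5/e_4) / ln(e_4/e_3) = ln(7.810e-3/2.582e-2)/ln(2.582e-2/6.905e-2) = ln(0.302479)/ln(0.373932) ≈ 1.2156.
Then e_6 ≈ e_5·(e_5/e_4)^p = 7.810e-3·(0.302479)^1.2156 = 7.810e-3·0.23374 ≈ 0.001826.

1.8e-3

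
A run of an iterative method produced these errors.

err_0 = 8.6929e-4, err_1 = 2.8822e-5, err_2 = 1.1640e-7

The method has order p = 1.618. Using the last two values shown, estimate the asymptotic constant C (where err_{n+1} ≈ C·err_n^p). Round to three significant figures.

C ≈ err_2 / err_1^1.618
  = 1.1640e-7 / (2.8822e-5)^1.618
  = 1.1640e-7 / 4.50644e-08 ≈ 2.583

2.58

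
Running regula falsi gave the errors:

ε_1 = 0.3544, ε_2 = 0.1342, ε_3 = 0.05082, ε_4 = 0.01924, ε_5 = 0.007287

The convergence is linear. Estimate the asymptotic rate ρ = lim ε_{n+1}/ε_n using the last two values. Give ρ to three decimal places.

0.379

ρ ≈ ε_5/ε_4 = 0.007287/0.01924 = 0.37874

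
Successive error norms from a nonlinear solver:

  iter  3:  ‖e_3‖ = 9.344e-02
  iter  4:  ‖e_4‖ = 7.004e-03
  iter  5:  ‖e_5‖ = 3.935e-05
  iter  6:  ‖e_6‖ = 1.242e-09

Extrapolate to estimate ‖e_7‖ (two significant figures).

First estimate the order: p ≈ ln(‖e_6‖/‖e_5‖) / ln(‖e_5‖/‖e_4‖) = ln(1.242e-09/3.935e-05)/ln(3.935e-05/7.004e-03) = ln(3.15629e-05)/ln(0.00561822) ≈ 2.0000.
Then ‖e_7‖ ≈ ‖e_6‖·(‖e_6‖/‖e_5‖)^p = 1.242e-09·(3.15629e-05)^2.0000 = 1.242e-09·9.96217e-10 ≈ 1.237e-18.

1.2e-18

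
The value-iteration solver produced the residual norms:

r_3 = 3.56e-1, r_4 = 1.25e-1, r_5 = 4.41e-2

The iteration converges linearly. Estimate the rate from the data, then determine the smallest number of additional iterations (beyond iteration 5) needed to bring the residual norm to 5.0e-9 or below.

Rate ρ ≈ r_5/r_4 = 4.41e-2/1.25e-1 = 0.3528.
After j more steps, r_{5+j} ≈ 4.41e-2·ρ^j; need ρ^j ≤ 5.0e-9/4.41e-2 = 1.13379e-07.
j ≥ ln(1.13379e-07)/ln(0.3528) = -15.9925/-1.04185 = 15.350.
So 16 more iterations are needed.

16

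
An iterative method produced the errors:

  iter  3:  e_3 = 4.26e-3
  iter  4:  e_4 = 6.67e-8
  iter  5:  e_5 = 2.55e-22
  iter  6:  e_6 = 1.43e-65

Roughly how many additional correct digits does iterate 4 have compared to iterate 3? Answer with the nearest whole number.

5

Digits gained ≈ log₁₀(e_3/e_4) = log₁₀(4.26e-3/6.67e-8) = log₁₀(63868.1) ≈ 4.805.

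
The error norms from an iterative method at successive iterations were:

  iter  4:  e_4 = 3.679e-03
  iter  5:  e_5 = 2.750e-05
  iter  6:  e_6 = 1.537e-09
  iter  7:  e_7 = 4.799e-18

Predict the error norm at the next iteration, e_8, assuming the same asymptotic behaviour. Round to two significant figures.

First estimate the order: p ≈ ln(e_7/e_6) / ln(e_6/e_5) = ln(4.799e-18/1.537e-09)/ln(1.537e-09/2.750e-05) = ln(3.12232e-09)/ln(5.58909e-05) ≈ 2.0000.
Then e_8 ≈ e_7·(e_7/e_6)^p = 4.799e-18·(3.12232e-09)^2.0000 = 4.799e-18·9.74888e-18 ≈ 4.678e-35.

4.7e-35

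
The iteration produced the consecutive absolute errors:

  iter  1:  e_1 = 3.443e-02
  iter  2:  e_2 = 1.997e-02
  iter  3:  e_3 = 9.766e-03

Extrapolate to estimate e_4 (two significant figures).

First estimate the order: p ≈ ln(e_3/e_2) / ln(e_2/e_1) = ln(9.766e-03/1.997e-02)/ln(1.997e-02/3.443e-02) = ln(0.489034)/ln(0.580017) ≈ 1.3132.
Then e_4 ≈ e_3·(e_3/e_2)^p = 9.766e-03·(0.489034)^1.3132 = 9.766e-03·0.390877 ≈ 0.003817.

3.8e-3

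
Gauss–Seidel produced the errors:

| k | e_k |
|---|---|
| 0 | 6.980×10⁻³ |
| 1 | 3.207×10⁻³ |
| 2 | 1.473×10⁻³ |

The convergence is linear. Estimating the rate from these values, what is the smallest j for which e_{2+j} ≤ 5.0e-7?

Rate ρ ≈ e_2/e_1 = 1.473×10⁻³/3.207×10⁻³ = 0.4593.
After j more steps, e_{2+j} ≈ 1.473×10⁻³·ρ^j; need ρ^j ≤ 5.0e-7/1.473×10⁻³ = 0.000339443.
j ≥ ln(0.000339443)/ln(0.4593) = -7.9882/-0.77805 = 10.267.
So 11 more iterations are needed.

11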